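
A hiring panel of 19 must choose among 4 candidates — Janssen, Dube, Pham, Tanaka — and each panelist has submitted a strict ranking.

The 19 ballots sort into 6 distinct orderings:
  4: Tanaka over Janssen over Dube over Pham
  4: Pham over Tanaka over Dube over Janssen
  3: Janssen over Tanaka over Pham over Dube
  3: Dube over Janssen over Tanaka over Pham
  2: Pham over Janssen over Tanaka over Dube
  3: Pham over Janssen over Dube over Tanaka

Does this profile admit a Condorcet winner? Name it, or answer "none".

Janssen

Check each pair by majority over 19 ballots:
Janssen vs Dube: Janssen wins 12–7.
Janssen–Pham: Janssen 10–9.
Janssen vs Tanaka: Janssen, 11–8.
Dube vs Pham: Pham, 12–7.
Dube vs Tanaka: Tanaka, 13–6.
Pham vs Tanaka: Tanaka, 10–9.
Only Janssen has no losses; Janssen is the Condorcet winner.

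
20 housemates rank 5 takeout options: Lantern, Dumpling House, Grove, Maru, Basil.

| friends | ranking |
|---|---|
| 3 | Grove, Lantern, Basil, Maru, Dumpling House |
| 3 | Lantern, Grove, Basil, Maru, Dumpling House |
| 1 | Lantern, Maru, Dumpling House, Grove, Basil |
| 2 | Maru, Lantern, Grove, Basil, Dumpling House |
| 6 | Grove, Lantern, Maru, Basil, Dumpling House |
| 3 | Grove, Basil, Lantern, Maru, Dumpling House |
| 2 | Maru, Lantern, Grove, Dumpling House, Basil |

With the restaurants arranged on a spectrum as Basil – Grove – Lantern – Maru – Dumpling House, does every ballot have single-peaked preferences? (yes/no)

Axis positions: Basil=1, Grove=2, Lantern=3, Maru=4, Dumpling House=5.
Bloc 1 (peak Grove at position 2): ranking walks positions 2-3-1-4-5, expanding outward from the peak — single-peaked.
Bloc 2 (peak Lantern at position 3): ranking walks positions 3-2-1-4-5, expanding outward from the peak — single-peaked.
Bloc 3 (peak Lantern at position 3): ranking walks positions 3-4-5-2-1, expanding outward from the peak — single-peaked.
Bloc 4 (peak Maru at position 4): ranking walks positions 4-3-2-1-5, expanding outward from the peak — single-peaked.
Bloc 5 (peak Grove at position 2): ranking walks positions 2-3-4-1-5, expanding outward from the peak — single-peaked.
Bloc 6 (peak Grove at position 2): ranking walks positions 2-1-3-4-5, expanding outward from the peak — single-peaked.
Bloc 7 (peak Maru at position 4): ranking walks positions 4-3-2-5-1, expanding outward from the peak — single-peaked.
Every ranking is single-peaked on this axis.

yes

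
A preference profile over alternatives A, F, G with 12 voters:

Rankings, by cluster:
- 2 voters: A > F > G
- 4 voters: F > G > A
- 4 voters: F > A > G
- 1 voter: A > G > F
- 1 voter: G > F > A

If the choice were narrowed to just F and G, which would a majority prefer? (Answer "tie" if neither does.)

F

Ballots ranking F above G: 2 + 4 + 4 = 10.
Ballots ranking G above F: 12 − 10 = 2.
F wins the head-to-head 10–2.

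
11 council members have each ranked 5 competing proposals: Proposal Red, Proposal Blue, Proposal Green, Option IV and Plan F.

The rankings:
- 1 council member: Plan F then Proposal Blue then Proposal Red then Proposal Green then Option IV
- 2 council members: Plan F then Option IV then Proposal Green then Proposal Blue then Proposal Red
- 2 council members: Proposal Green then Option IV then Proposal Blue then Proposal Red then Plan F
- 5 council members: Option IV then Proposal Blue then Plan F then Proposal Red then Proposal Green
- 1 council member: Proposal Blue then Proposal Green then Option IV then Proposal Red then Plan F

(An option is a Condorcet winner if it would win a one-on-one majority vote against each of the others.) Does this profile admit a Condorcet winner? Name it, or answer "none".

Option IV

Head-to-head results (11 council members):
Proposal Red vs Proposal Blue: Proposal Red is ranked higher on 0 ballots, Proposal Blue on 11. Proposal Blue wins 11–0.
Proposal Red vs Proposal Green: 6 to 5, Proposal Red.
Proposal Red vs Option IV: 1 for Proposal Red, 10 for Option IV — Option IV by 10–1.
Proposal Red vs Plan F: 2+1 = 3 for Proposal Red, 8 for Plan F — Plan F by 8–3.
Proposal Blue vs Proposal Green: Proposal Blue is ranked higher on 1+5+1 = 7 ballots, Proposal Green on 4. Proposal Blue wins 7–4.
Proposal Blue vs Option IV: 1+1 = 2 for Proposal Blue, 9 for Option IV — Option IV by 9–2.
Proposal Blue vs Plan F: Proposal Blue preferred on 2+5+1 = 8 ballots; Proposal Blue wins 8–3.
Proposal Green vs Option IV: 4 to 7, Option IV.
Proposal Green vs Plan F: Proposal Green preferred on 2+1 = 3 ballots; Plan F wins 8–3.
Option IV vs Plan F: Option IV preferred on 2+5+1 = 8 ballots; Option IV wins 8–3.
Option IV beats each of Proposal Red, Proposal Blue, Proposal Green, Plan F — Option IV is the Condorcet winner.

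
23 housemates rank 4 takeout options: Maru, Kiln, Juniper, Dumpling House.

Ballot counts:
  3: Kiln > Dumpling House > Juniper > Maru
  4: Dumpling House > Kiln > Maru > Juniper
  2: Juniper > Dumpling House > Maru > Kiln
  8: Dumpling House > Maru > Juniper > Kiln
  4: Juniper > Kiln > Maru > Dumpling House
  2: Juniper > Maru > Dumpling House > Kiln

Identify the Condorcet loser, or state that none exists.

Kiln

Pairwise majorities:
Maru vs Kiln: 12 to 11, Maru.
Maru vs Juniper: Maru, 12–11.
Maru vs Dumpling House: Maru preferred on 4+2 = 6 ballots; Dumpling House wins 17–6.
Kiln–Juniper: Juniper 16–7.
Kiln vs Dumpling House: Dumpling House wins 16–7.
Juniper vs Dumpling House: Juniper preferred on 2+4+2 = 8 ballots; Dumpling House wins 15–8.
Only Kiln has no wins; Kiln is the Condorcet loser.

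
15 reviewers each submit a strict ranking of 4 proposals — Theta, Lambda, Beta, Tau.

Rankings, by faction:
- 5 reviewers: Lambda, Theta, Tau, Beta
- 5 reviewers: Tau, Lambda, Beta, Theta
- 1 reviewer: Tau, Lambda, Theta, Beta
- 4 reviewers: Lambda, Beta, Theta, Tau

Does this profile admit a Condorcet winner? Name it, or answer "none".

Check each pair by majority over 15 ballots:
Theta vs Lambda: Lambda wins 15–0.
Theta vs Beta: Beta, 9–6.
Theta vs Tau: Theta wins 9–6.
Lambda vs Beta: Lambda wins 15–0.
Lambda–Tau: Lambda 9–6.
Beta–Tau: Tau 11–4.
Lambda defeats every rival head-to-head and is the Condorcet winner.

Lambda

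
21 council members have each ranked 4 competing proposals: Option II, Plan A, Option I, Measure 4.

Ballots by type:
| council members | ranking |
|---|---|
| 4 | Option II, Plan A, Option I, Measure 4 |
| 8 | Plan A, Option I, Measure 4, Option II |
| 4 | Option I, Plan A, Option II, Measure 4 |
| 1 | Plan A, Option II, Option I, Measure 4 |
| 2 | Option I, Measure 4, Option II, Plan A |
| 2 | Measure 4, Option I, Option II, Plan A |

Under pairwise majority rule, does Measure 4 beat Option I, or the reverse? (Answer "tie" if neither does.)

Option I

Ballots ranking Measure 4 above Option I: 2.
Ballots ranking Option I above Measure 4: 21 − 2 = 19.
Option I wins the head-to-head 19–2.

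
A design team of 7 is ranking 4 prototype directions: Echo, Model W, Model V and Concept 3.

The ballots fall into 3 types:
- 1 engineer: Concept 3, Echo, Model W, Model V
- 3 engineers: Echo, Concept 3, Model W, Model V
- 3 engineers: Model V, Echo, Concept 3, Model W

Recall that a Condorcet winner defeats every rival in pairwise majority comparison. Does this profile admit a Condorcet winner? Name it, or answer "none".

Head-to-head results (7 engineers):
Echo vs Model W: Echo, 7–0.
Echo vs Model V: Echo wins 4–3.
Echo vs Concept 3: Echo, 6–1.
Model W vs Model V: Model W, 4–3.
Model W vs Concept 3: Concept 3, 7–0.
Model V–Concept 3: Concept 3 4–3.
Echo defeats every rival head-to-head and is the Condorcet winner.

Echo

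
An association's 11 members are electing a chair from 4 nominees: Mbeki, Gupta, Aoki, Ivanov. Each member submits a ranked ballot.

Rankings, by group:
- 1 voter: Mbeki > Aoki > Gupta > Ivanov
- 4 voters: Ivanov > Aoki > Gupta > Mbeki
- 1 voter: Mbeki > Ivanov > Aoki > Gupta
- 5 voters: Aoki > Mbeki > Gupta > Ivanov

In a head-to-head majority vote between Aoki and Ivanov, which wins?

Aoki

Ballots ranking Aoki above Ivanov: 1 + 5 = 6.
Ballots ranking Ivanov above Aoki: 11 − 6 = 5.
Aoki wins the head-to-head 6–5.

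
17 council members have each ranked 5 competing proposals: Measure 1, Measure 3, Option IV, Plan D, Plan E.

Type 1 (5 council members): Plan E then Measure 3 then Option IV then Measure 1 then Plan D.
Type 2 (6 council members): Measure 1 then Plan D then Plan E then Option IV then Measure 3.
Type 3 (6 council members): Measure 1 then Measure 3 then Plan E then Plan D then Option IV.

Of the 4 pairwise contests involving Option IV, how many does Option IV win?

0

Option IV against each rival (17 council members):
Option IV vs Measure 1: 5 for Option IV, 12 for Measure 1 — Measure 1 by 12–5.
Option IV vs Measure 3: Option IV is ranked higher on 6 ballots, Measure 3 on 11. Measure 3 wins 11–6.
Option IV vs Plan D: 5 for Option IV, 12 for Plan D — Plan D by 12–5.
Option IV–Plan E: Plan E 17–0.
Option IV beats no one; loses to Measure 1, Measure 3, Plan D, Plan E — 0 pairwise wins.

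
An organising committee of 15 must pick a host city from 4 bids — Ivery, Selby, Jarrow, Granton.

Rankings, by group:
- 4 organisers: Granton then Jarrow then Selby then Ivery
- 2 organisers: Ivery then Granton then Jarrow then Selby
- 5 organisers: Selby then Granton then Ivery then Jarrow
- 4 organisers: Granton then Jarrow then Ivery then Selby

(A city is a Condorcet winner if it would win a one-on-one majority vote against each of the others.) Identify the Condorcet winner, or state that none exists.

Check each pair by majority over 15 ballots:
Ivery vs Selby: Ivery is ranked higher on 2+4 = 6 ballots, Selby on 9. Selby wins 9–6.
Ivery vs Jarrow: 7 to 8, Jarrow.
Ivery vs Granton: Ivery is ranked higher on 2 ballots, Granton on 13. Granton wins 13–2.
Selby vs Jarrow: Selby preferred on 5 ballots; Jarrow wins 10–5.
Selby vs Granton: 5 for Selby, 10 for Granton — Granton by 10–5.
Jarrow vs Granton: Jarrow preferred on 0 ballots; Granton wins 15–0.
Granton beats each of Ivery, Selby, Jarrow — Granton is the Condorcet winner.

Granton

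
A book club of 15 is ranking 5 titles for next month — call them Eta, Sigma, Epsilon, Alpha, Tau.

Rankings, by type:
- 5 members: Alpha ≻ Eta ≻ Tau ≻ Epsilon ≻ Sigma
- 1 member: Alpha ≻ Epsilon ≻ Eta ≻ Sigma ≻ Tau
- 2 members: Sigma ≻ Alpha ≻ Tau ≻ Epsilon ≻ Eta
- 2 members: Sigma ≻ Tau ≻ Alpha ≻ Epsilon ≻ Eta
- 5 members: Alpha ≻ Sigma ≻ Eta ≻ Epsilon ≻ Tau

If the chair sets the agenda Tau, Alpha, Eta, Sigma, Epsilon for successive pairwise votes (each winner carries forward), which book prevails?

Alpha

Round 1: Tau vs Alpha — 2–13, Alpha advances.
Round 2: Alpha vs Eta — 15–0, Alpha advances.
Round 3: Alpha vs Sigma — 11–4, Alpha advances.
Round 4: Alpha vs Epsilon — 15–0, Alpha advances.
Alpha survives the agenda.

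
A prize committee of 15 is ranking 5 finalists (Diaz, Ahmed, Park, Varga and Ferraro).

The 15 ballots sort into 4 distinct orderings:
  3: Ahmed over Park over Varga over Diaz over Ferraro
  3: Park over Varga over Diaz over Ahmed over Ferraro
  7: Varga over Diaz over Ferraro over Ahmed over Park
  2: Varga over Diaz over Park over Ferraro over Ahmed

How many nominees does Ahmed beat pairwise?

Ahmed against each rival (15 jurors):
Ahmed vs Diaz: Diaz wins 12–3.
Ahmed vs Park: Ahmed wins 10–5.
Ahmed vs Varga: 3 for Ahmed, 12 for Varga — Varga by 12–3.
Ahmed vs Ferraro: Ahmed is ranked higher on 3+3 = 6 ballots, Ferraro on 9. Ferraro wins 9–6.
Ahmed beats Park; loses to Diaz, Varga, Ferraro — 1 pairwise win.

1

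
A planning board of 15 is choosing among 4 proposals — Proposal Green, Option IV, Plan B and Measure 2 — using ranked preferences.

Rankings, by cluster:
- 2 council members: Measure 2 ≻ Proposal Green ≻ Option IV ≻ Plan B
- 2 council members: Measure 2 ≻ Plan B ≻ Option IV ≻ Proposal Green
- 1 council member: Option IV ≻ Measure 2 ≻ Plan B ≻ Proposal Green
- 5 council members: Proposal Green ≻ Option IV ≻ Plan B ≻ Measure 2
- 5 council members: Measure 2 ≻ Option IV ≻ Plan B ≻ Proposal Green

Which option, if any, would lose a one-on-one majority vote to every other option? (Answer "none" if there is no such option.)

Proposal Green

Head-to-head results (15 council members):
Proposal Green vs Option IV: Proposal Green is ranked higher on 2+5 = 7 ballots, Option IV on 8. Option IV wins 8–7.
Proposal Green vs Plan B: Plan B, 8–7.
Proposal Green–Measure 2: Measure 2 10–5.
Option IV vs Plan B: Option IV wins 13–2.
Option IV vs Measure 2: Measure 2, 9–6.
Plan B vs Measure 2: Measure 2, 10–5.
Only Proposal Green has no wins; Proposal Green is the Condorcet loser.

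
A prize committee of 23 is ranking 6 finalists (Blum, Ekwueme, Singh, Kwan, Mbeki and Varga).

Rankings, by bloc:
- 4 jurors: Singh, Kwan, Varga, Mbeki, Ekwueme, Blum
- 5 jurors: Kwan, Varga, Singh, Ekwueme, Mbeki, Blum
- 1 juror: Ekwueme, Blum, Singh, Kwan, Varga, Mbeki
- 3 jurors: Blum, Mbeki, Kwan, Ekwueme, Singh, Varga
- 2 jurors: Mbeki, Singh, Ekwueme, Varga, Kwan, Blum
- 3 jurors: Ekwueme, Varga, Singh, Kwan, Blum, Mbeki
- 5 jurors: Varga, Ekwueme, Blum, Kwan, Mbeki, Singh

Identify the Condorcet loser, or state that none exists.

Mbeki

Pairwise majorities:
Blum vs Ekwueme: 3 to 20, Ekwueme.
Blum vs Singh: Singh wins 14–9.
Blum vs Kwan: 1+3+5 = 9 for Blum, 14 for Kwan — Kwan by 14–9.
Blum–Mbeki: Blum 12–11.
Blum vs Varga: 4 to 19, Varga.
Ekwueme vs Singh: Ekwueme, 12–11.
Ekwueme vs Kwan: 1+2+3+5 = 11 for Ekwueme, 12 for Kwan — Kwan by 12–11.
Ekwueme–Mbeki: Ekwueme 14–9.
Ekwueme vs Varga: Varga, 14–9.
Singh vs Kwan: Kwan wins 13–10.
Singh vs Mbeki: Singh preferred on 4+5+1+3 = 13 ballots; Singh wins 13–10.
Singh vs Varga: Singh is ranked higher on 4+1+3+2 = 10 ballots, Varga on 13. Varga wins 13–10.
Kwan vs Mbeki: 18 to 5, Kwan.
Kwan vs Varga: Kwan is ranked higher on 4+5+1+3 = 13 ballots, Varga on 10. Kwan wins 13–10.
Mbeki vs Varga: Varga, 18–5.
Mbeki loses to every other nominee — it is the Condorcet loser.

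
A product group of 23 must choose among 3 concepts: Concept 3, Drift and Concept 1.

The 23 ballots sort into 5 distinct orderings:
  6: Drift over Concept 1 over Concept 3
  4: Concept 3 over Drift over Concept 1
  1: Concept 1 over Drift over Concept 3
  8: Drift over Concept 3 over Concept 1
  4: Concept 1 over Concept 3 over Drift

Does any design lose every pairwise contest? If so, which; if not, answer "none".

Concept 1

Pairwise majorities:
Concept 3 vs Drift: Concept 3 is ranked higher on 4+4 = 8 ballots, Drift on 15. Drift wins 15–8.
Concept 3 vs Concept 1: Concept 3 is ranked higher on 4+8 = 12 ballots, Concept 1 on 11. Concept 3 wins 12–11.
Drift vs Concept 1: Drift wins 18–5.
Only Concept 1 has no wins; Concept 1 is the Condorcet loser.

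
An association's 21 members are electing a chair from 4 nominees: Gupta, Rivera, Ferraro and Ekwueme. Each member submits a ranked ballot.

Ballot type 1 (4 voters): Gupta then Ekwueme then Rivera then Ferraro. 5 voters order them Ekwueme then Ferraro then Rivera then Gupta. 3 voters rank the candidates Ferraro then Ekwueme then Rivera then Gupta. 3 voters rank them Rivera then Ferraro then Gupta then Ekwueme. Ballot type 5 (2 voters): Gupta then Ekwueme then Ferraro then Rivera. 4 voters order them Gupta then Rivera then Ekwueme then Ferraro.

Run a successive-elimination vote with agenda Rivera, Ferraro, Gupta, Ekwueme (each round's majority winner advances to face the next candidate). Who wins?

Ekwueme

Round 1: Rivera vs Ferraro — 11–10, Rivera advances.
Round 2: Rivera vs Gupta — 11–10, Rivera advances.
Round 3: Rivera vs Ekwueme — 7–14, Ekwueme advances.
Ekwueme survives the agenda.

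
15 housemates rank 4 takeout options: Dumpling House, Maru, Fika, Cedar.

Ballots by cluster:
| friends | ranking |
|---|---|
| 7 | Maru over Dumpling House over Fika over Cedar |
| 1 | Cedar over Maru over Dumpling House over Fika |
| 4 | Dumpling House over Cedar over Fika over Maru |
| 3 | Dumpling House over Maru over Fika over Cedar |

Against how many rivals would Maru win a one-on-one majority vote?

Maru against each rival (15 friends):
Maru vs Dumpling House: Maru wins 8–7.
Maru–Fika: Maru 11–4.
Maru vs Cedar: Maru, 10–5.
Maru beats Dumpling House, Fika, Cedar — 3 pairwise wins.

3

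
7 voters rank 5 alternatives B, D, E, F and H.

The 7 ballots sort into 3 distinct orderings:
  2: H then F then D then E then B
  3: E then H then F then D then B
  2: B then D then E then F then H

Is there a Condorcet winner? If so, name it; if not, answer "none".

none

Check each pair by majority over 7 ballots:
B vs D: B is ranked higher on 2 ballots, D on 5. D wins 5–2.
B–E: E 5–2.
B vs F: B is ranked higher on 2 ballots, F on 5. F wins 5–2.
B vs H: H, 5–2.
D vs E: D, 4–3.
D vs F: F wins 5–2.
D vs H: 2 to 5, H.
E vs F: 3+2 = 5 for E, 2 for F — E by 5–2.
E vs H: E wins 5–2.
F vs H: 2 to 5, H.
No alternative is unbeaten: B loses to D; D loses to F; E loses to D; F loses to E; H loses to E. In particular D → E → F → D is a majority cycle — no Condorcet winner exists.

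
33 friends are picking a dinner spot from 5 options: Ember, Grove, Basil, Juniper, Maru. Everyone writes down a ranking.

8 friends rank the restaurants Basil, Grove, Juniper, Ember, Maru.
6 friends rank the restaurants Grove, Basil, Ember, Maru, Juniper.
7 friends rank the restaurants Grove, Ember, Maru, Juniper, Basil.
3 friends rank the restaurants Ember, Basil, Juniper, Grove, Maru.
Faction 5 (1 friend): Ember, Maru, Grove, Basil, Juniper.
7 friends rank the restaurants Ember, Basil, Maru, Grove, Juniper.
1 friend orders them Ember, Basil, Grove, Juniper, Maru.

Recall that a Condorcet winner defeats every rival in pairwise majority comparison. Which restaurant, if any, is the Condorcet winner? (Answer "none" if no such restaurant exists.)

none

Check each pair by majority over 33 ballots:
Ember vs Grove: Grove wins 21–12.
Ember vs Basil: Ember, 19–14.
Ember–Juniper: Ember 25–8.
Ember vs Maru: Ember, 33–0.
Grove–Basil: Basil 19–14.
Grove vs Juniper: Grove, 30–3.
Grove–Maru: Grove 25–8.
Basil vs Juniper: Basil, 26–7.
Basil vs Maru: Basil, 25–8.
Juniper–Maru: Maru 21–12.
No restaurant is unbeaten: Ember loses to Grove; Grove loses to Basil; Basil loses to Ember; Juniper loses to Ember; Maru loses to Ember. In particular Ember → Basil → Grove → Ember is a majority cycle — no Condorcet winner exists.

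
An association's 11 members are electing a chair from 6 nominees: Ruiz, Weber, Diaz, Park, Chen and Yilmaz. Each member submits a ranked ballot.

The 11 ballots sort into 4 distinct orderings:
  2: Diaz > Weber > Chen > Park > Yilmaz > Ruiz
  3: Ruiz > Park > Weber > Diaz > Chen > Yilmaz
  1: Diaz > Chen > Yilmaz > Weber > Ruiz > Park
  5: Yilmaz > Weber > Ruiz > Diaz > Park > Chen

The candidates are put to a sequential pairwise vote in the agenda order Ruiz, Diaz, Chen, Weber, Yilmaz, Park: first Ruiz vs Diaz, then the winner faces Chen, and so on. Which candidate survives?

Round 1: Ruiz vs Diaz — 8–3, Ruiz advances.
Round 2: Ruiz vs Chen — 8–3, Ruiz advances.
Round 3: Ruiz vs Weber — 3–8, Weber advances.
Round 4: Weber vs Yilmaz — 5–6, Yilmaz advances.
Round 5: Yilmaz vs Park — 6–5, Yilmaz advances.
Yilmaz survives the agenda.

Yilmaz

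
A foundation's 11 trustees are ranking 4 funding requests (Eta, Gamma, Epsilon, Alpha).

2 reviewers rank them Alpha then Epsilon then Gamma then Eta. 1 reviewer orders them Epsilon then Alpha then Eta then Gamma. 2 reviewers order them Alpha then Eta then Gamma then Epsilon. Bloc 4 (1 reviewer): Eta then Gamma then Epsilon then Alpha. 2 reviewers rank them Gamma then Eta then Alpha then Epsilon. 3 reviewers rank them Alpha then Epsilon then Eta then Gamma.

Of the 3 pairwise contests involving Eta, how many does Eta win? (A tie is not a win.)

Eta against each rival (11 reviewers):
Eta–Gamma: Eta 7–4.
Eta vs Epsilon: 2+1+2 = 5 for Eta, 6 for Epsilon — Epsilon by 6–5.
Eta vs Alpha: 1+2 = 3 for Eta, 8 for Alpha — Alpha by 8–3.
Eta beats Gamma; loses to Epsilon, Alpha — 1 pairwise win.

1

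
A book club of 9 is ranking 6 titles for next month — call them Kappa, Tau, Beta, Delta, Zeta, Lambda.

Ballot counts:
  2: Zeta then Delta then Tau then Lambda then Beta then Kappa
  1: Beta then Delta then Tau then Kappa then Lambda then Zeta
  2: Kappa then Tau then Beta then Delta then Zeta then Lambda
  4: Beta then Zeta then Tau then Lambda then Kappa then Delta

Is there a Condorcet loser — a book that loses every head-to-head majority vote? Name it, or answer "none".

none

Pairwise majorities:
Kappa vs Tau: Tau, 7–2.
Kappa vs Beta: Kappa preferred on 2 ballots; Beta wins 7–2.
Kappa vs Delta: Kappa is ranked higher on 2+4 = 6 ballots, Delta on 3. Kappa wins 6–3.
Kappa vs Zeta: Kappa is ranked higher on 1+2 = 3 ballots, Zeta on 6. Zeta wins 6–3.
Kappa vs Lambda: Lambda, 6–3.
Tau vs Beta: Tau preferred on 2+2 = 4 ballots; Beta wins 5–4.
Tau vs Delta: 2+4 = 6 for Tau, 3 for Delta — Tau by 6–3.
Tau vs Zeta: Zeta wins 6–3.
Tau vs Lambda: 9 to 0, Tau.
Beta vs Delta: 7 to 2, Beta.
Beta–Zeta: Beta 7–2.
Beta vs Lambda: 7 to 2, Beta.
Delta vs Zeta: Zeta wins 6–3.
Delta vs Lambda: 5 to 4, Delta.
Zeta–Lambda: Zeta 8–1.
Each book has at least one pairwise win (Kappa beats Delta; Tau beats Kappa; Beta beats Kappa; Delta beats Lambda; Zeta beats Kappa; Lambda beats Kappa) — no Condorcet loser.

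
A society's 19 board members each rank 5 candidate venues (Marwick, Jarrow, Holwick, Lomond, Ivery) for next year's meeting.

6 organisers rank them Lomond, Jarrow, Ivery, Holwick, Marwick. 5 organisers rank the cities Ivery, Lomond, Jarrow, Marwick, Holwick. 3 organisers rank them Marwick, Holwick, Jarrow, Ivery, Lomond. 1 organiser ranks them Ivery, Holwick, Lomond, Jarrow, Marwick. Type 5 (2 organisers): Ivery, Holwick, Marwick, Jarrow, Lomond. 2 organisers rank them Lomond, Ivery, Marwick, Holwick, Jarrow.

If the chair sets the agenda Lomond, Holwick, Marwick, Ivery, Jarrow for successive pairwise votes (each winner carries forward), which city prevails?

Round 1: Lomond vs Holwick — 13–6, Lomond advances.
Round 2: Lomond vs Marwick — 14–5, Lomond advances.
Round 3: Lomond vs Ivery — 8–11, Ivery advances.
Round 4: Ivery vs Jarrow — 10–9, Ivery advances.
Ivery survives the agenda.

Ivery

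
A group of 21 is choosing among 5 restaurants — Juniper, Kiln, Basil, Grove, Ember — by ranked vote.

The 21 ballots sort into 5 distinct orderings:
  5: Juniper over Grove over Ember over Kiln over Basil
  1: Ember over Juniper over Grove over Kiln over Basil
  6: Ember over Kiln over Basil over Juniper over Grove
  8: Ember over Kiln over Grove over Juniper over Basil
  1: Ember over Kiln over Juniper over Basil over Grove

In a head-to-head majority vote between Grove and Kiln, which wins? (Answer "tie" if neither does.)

Kiln

Ballots ranking Grove above Kiln: 5 + 1 = 6.
Ballots ranking Kiln above Grove: 21 − 6 = 15.
Kiln wins the head-to-head 15–6.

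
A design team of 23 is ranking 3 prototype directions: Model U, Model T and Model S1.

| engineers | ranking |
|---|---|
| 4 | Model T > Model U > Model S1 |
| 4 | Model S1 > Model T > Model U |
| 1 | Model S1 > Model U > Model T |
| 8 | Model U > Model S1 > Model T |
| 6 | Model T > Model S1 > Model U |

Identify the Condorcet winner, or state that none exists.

Head-to-head results (23 engineers):
Model U–Model T: Model T 14–9.
Model U vs Model S1: Model U wins 12–11.
Model T vs Model S1: Model S1 wins 13–10.
Each design drops at least one matchup (Model U loses to Model T; Model T loses to Model S1; Model S1 loses to Model U); the cycle Model U > Model S1 > Model T > Model U rules out a Condorcet winner.

none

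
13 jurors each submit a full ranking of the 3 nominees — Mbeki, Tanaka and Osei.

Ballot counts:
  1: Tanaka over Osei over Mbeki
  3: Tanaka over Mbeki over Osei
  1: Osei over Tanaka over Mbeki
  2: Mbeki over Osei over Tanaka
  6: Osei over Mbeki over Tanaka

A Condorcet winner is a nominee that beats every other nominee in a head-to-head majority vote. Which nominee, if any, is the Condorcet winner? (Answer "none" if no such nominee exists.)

Osei

Check each pair by majority over 13 ballots:
Mbeki vs Tanaka: 2+6 = 8 for Mbeki, 5 for Tanaka — Mbeki by 8–5.
Mbeki vs Osei: Mbeki is ranked higher on 3+2 = 5 ballots, Osei on 8. Osei wins 8–5.
Tanaka vs Osei: 1+3 = 4 for Tanaka, 9 for Osei — Osei by 9–4.
Osei wins every pairwise contest, so Osei is the Condorcet winner.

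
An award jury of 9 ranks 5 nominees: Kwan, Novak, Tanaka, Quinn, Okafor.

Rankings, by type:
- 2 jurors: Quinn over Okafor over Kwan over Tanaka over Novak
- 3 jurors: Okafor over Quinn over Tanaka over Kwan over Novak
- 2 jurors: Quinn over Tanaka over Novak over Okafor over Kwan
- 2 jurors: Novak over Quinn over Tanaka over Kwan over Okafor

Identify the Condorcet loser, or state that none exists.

Novak

Pairwise majorities:
Kwan vs Novak: 2+3 = 5 for Kwan, 4 for Novak — Kwan by 5–4.
Kwan–Tanaka: Tanaka 7–2.
Kwan–Quinn: Quinn 9–0.
Kwan vs Okafor: Okafor, 7–2.
Novak vs Tanaka: Tanaka, 7–2.
Novak vs Quinn: Quinn, 7–2.
Novak vs Okafor: Novak is ranked higher on 2+2 = 4 ballots, Okafor on 5. Okafor wins 5–4.
Tanaka–Quinn: Quinn 9–0.
Tanaka vs Okafor: 4 to 5, Okafor.
Quinn vs Okafor: Quinn wins 6–3.
Only Novak has no wins; Novak is the Condorcet loser.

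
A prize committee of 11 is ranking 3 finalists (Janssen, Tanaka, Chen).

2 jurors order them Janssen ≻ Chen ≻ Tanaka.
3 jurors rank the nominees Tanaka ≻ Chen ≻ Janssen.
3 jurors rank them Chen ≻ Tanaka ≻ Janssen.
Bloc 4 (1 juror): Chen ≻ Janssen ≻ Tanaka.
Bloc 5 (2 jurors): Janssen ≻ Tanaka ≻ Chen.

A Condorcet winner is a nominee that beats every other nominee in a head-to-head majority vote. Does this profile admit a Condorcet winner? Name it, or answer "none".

Check each pair by majority over 11 ballots:
Janssen vs Tanaka: Tanaka wins 6–5.
Janssen–Chen: Chen 7–4.
Tanaka vs Chen: Chen wins 6–5.
Only Chen has no losses; Chen is the Condorcet winner.

Chen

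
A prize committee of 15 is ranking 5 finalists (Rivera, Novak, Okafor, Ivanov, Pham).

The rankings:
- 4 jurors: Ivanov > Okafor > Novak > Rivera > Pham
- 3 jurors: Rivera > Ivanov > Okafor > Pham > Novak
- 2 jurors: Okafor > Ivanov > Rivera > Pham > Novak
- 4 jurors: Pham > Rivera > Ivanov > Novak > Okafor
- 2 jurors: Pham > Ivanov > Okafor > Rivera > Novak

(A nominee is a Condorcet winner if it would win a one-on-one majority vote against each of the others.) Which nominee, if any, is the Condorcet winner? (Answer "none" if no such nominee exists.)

Ivanov

Pairwise majorities:
Rivera vs Novak: Rivera wins 11–4.
Rivera vs Okafor: Okafor wins 8–7.
Rivera–Ivanov: Ivanov 8–7.
Rivera vs Pham: Rivera wins 9–6.
Novak vs Okafor: Okafor, 11–4.
Novak–Ivanov: Ivanov 15–0.
Novak vs Pham: Pham, 11–4.
Okafor vs Ivanov: Ivanov, 13–2.
Okafor–Pham: Okafor 9–6.
Ivanov vs Pham: Ivanov wins 9–6.
Ivanov beats each of Rivera, Novak, Okafor, Pham — Ivanov is the Condorcet winner.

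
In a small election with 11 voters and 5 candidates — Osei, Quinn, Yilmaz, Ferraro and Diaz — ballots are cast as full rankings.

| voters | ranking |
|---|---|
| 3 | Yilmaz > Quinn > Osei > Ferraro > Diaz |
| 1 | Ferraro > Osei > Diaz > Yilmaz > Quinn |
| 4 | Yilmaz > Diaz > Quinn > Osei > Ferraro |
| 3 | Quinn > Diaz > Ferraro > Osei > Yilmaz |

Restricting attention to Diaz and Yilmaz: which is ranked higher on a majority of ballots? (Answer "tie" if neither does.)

Yilmaz

Ballots ranking Diaz above Yilmaz: 1 + 3 = 4.
Ballots ranking Yilmaz above Diaz: 11 − 4 = 7.
Yilmaz wins the head-to-head 7–4.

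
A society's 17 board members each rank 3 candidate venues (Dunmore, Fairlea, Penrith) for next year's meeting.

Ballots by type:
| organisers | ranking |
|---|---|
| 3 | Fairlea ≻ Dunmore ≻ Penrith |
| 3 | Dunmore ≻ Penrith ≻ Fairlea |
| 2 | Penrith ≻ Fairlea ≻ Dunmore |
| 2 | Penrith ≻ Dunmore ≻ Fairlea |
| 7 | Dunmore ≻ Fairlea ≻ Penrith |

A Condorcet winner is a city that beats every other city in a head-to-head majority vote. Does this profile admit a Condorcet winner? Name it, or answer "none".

Pairwise majorities:
Dunmore vs Fairlea: 3+2+7 = 12 for Dunmore, 5 for Fairlea — Dunmore by 12–5.
Dunmore vs Penrith: Dunmore, 13–4.
Fairlea vs Penrith: Fairlea wins 10–7.
Only Dunmore has no losses; Dunmore is the Condorcet winner.

Dunmore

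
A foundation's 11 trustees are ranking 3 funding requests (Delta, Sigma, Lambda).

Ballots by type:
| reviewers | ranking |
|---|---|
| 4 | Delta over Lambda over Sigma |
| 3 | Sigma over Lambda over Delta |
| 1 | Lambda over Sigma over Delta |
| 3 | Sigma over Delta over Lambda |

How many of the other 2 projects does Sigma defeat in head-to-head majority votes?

2

Sigma against each rival (11 reviewers):
Sigma vs Delta: Sigma wins 7–4.
Sigma vs Lambda: Sigma preferred on 3+3 = 6 ballots; Sigma wins 6–5.
Sigma beats Delta, Lambda — 2 pairwise wins.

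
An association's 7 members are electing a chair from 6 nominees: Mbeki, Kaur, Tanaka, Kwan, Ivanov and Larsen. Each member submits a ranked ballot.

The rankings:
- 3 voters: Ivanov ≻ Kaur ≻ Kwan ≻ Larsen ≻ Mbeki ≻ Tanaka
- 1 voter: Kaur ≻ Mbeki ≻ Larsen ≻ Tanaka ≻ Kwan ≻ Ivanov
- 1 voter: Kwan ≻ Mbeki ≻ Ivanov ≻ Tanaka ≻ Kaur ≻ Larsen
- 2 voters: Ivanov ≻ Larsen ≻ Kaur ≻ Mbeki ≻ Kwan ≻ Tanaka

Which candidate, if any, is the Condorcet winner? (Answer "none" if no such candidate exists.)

Ivanov

Pairwise majorities:
Mbeki–Kaur: Kaur 6–1.
Mbeki vs Tanaka: Mbeki wins 7–0.
Mbeki vs Kwan: Kwan wins 4–3.
Mbeki–Ivanov: Ivanov 5–2.
Mbeki–Larsen: Larsen 5–2.
Kaur vs Tanaka: Kaur, 6–1.
Kaur vs Kwan: Kaur wins 6–1.
Kaur–Ivanov: Ivanov 6–1.
Kaur vs Larsen: Kaur wins 5–2.
Tanaka vs Kwan: Kwan wins 6–1.
Tanaka–Ivanov: Ivanov 6–1.
Tanaka–Larsen: Larsen 6–1.
Kwan vs Ivanov: Ivanov, 5–2.
Kwan–Larsen: Kwan 4–3.
Ivanov vs Larsen: Ivanov wins 6–1.
Ivanov wins every pairwise contest, so Ivanov is the Condorcet winner.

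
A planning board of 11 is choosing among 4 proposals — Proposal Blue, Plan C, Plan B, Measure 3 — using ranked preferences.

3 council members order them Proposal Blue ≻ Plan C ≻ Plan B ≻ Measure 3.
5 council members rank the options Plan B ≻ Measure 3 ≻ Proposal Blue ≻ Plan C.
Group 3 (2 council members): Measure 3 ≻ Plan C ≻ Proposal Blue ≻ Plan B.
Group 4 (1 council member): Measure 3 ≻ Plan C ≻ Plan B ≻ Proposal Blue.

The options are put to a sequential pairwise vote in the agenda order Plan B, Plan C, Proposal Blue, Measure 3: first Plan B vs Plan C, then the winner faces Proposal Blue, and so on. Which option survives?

Measure 3

Round 1: Plan B vs Plan C — 5–6, Plan C advances.
Round 2: Plan C vs Proposal Blue — 3–8, Proposal Blue advances.
Round 3: Proposal Blue vs Measure 3 — 3–8, Measure 3 advances.
Measure 3 survives the agenda.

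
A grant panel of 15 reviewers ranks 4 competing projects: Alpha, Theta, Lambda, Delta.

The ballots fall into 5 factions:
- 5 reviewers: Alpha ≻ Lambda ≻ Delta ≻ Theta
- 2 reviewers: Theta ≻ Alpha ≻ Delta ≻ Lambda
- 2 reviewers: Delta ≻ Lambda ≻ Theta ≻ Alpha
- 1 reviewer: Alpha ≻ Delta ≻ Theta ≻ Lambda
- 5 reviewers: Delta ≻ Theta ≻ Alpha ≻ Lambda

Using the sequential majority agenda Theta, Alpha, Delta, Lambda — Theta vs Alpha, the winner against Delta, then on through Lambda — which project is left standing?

Delta

Round 1: Theta vs Alpha — 9–6, Theta advances.
Round 2: Theta vs Delta — 2–13, Delta advances.
Round 3: Delta vs Lambda — 10–5, Delta advances.
The agenda winner is Delta.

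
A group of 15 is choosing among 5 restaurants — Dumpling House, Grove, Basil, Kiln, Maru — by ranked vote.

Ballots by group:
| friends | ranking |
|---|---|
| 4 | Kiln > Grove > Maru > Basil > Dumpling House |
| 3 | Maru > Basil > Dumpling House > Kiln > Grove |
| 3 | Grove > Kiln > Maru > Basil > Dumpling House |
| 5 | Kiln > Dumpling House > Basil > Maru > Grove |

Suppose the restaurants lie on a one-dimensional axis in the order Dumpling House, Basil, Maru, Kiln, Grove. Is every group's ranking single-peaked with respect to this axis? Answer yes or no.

Axis positions: Dumpling House=1, Basil=2, Maru=3, Kiln=4, Grove=5.
Group 1 (peak Kiln at position 4): ranking walks positions 4-5-3-2-1, expanding outward from the peak — single-peaked.
Group 2 (peak Maru at position 3): ranking walks positions 3-2-1-4-5, expanding outward from the peak — single-peaked.
Group 3 (peak Grove at position 5): ranking walks positions 5-4-3-2-1, expanding outward from the peak — single-peaked.
Group 4: ranking walks positions 4-1-2-3-5; Dumpling House is ranked above Maru even though Maru lies between Dumpling House and the peak Kiln on the axis — preferences dip and rise again. Not single-peaked.
Group 4 violates single-peakedness, so the profile is not single-peaked on this axis.

no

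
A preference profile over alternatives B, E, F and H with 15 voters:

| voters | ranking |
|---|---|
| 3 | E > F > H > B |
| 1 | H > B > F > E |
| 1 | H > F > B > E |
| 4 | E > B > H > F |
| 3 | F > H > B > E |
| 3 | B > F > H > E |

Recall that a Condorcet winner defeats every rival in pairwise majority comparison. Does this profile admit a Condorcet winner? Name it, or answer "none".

Head-to-head results (15 voters):
B vs E: B is ranked higher on 1+1+3+3 = 8 ballots, E on 7. B wins 8–7.
B vs F: B is ranked higher on 1+4+3 = 8 ballots, F on 7. B wins 8–7.
B vs H: 4+3 = 7 for B, 8 for H — H by 8–7.
E vs F: E preferred on 3+4 = 7 ballots; F wins 8–7.
E vs H: E is ranked higher on 3+4 = 7 ballots, H on 8. H wins 8–7.
F vs H: 3+3+3 = 9 for F, 6 for H — F by 9–6.
Each alternative drops at least one matchup (B loses to H; E loses to B; F loses to B; H loses to F); the cycle B beats F beats H beats B rules out a Condorcet winner.

none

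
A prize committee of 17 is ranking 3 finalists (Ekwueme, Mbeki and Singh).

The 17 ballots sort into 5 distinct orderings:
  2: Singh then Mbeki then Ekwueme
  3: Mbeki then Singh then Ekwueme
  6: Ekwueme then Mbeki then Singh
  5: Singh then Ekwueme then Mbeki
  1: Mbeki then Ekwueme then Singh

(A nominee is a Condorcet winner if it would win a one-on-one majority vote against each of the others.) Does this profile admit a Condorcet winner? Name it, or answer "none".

Head-to-head results (17 jurors):
Ekwueme–Mbeki: Ekwueme 11–6.
Ekwueme vs Singh: Singh wins 10–7.
Mbeki vs Singh: Mbeki, 10–7.
No nominee is unbeaten: Ekwueme loses to Singh; Mbeki loses to Ekwueme; Singh loses to Mbeki. In particular Ekwueme → Mbeki → Singh → Ekwueme is a majority cycle — no Condorcet winner exists.

none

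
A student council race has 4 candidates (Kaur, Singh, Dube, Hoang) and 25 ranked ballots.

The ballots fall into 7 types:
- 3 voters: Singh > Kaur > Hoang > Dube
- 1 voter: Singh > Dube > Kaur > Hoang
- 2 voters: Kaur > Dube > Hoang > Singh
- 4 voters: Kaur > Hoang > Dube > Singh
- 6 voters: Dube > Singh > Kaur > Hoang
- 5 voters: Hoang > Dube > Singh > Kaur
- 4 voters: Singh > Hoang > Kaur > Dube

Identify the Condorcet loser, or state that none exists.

Pairwise majorities:
Kaur–Singh: Singh 19–6.
Kaur vs Dube: Kaur preferred on 3+2+4+4 = 13 ballots; Kaur wins 13–12.
Kaur vs Hoang: Kaur, 16–9.
Singh vs Dube: 8 to 17, Dube.
Singh vs Hoang: 14 to 11, Singh.
Dube vs Hoang: 9 to 16, Hoang.
Each candidate has at least one pairwise win (Kaur beats Dube; Singh beats Kaur; Dube beats Singh; Hoang beats Dube) — no Condorcet loser.

none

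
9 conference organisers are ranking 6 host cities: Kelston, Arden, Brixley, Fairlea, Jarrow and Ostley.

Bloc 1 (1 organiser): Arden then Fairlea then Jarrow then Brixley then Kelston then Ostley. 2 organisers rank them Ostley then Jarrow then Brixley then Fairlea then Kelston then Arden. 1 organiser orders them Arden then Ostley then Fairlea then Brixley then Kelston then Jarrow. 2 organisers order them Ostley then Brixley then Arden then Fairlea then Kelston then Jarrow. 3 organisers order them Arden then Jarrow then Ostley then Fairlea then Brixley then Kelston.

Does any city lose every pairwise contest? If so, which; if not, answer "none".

Pairwise majorities:
Kelston vs Arden: Arden, 7–2.
Kelston vs Brixley: Brixley, 9–0.
Kelston vs Fairlea: Kelston is ranked higher on 0 ballots, Fairlea on 9. Fairlea wins 9–0.
Kelston vs Jarrow: Jarrow, 6–3.
Kelston vs Ostley: Ostley wins 8–1.
Arden vs Brixley: Arden wins 5–4.
Arden vs Fairlea: Arden is ranked higher on 1+1+2+3 = 7 ballots, Fairlea on 2. Arden wins 7–2.
Arden vs Jarrow: Arden is ranked higher on 1+1+2+3 = 7 ballots, Jarrow on 2. Arden wins 7–2.
Arden–Ostley: Arden 5–4.
Brixley vs Fairlea: 2+2 = 4 for Brixley, 5 for Fairlea — Fairlea by 5–4.
Brixley vs Jarrow: Brixley is ranked higher on 1+2 = 3 ballots, Jarrow on 6. Jarrow wins 6–3.
Brixley–Ostley: Ostley 8–1.
Fairlea vs Jarrow: 4 to 5, Jarrow.
Fairlea vs Ostley: Ostley wins 8–1.
Jarrow–Ostley: Ostley 5–4.
Kelston loses to every other city — it is the Condorcet loser.

Kelston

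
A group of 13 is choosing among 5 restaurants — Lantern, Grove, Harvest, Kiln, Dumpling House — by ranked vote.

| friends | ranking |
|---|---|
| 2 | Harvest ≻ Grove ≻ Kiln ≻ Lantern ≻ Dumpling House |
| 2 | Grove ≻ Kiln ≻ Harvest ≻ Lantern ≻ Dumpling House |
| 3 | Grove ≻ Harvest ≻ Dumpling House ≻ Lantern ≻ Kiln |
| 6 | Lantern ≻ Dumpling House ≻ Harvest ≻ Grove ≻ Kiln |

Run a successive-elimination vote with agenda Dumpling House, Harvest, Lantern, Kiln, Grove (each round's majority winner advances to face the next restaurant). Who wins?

Harvest

Round 1: Dumpling House vs Harvest — 6–7, Harvest advances.
Round 2: Harvest vs Lantern — 7–6, Harvest advances.
Round 3: Harvest vs Kiln — 11–2, Harvest advances.
Round 4: Harvest vs Grove — 8–5, Harvest advances.
The agenda winner is Harvest.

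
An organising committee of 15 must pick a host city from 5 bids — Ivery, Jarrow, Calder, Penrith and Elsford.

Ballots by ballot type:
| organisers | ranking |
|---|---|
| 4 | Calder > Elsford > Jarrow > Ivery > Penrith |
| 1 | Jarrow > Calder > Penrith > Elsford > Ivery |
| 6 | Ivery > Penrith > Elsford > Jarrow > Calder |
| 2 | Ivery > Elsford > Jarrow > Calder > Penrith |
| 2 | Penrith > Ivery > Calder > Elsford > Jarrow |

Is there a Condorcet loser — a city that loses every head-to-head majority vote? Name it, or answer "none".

Calder

Pairwise majorities:
Ivery vs Jarrow: 6+2+2 = 10 for Ivery, 5 for Jarrow — Ivery by 10–5.
Ivery vs Calder: Ivery preferred on 6+2+2 = 10 ballots; Ivery wins 10–5.
Ivery vs Penrith: 4+6+2 = 12 for Ivery, 3 for Penrith — Ivery by 12–3.
Ivery vs Elsford: Ivery wins 10–5.
Jarrow vs Calder: Jarrow, 9–6.
Jarrow vs Penrith: Penrith wins 8–7.
Jarrow vs Elsford: Elsford wins 14–1.
Calder–Penrith: Penrith 8–7.
Calder vs Elsford: Calder is ranked higher on 4+1+2 = 7 ballots, Elsford on 8. Elsford wins 8–7.
Penrith vs Elsford: 9 to 6, Penrith.
Calder loses to every other city — it is the Condorcet loser.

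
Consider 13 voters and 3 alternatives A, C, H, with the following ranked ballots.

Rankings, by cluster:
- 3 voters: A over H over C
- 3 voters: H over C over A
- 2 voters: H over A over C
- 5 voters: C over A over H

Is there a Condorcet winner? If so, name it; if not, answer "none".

Check each pair by majority over 13 ballots:
A vs C: 3+2 = 5 for A, 8 for C — C by 8–5.
A vs H: A preferred on 3+5 = 8 ballots; A wins 8–5.
C vs H: C preferred on 5 ballots; H wins 8–5.
Each alternative drops at least one matchup (A loses to C; C loses to H; H loses to A); the cycle A > H > C > A rules out a Condorcet winner.

none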